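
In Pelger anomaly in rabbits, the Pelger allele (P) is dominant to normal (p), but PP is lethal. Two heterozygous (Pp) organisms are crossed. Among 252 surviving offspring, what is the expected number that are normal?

Cross: Pp × Pp
Punnett square offspring (before lethality): 1 PP, 2 Pp, 1 pp
The PP genotype is lethal (embryos die); surviving offspring: 2 Pp, 1 pp
normal: 1 out of 3 → fraction 1/3
Expected count = 1/3 × 252 = 84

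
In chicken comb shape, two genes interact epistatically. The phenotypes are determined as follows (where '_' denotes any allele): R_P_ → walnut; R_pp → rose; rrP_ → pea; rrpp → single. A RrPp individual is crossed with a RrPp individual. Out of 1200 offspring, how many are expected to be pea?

Cross: RrPp × RrPp — consider each gene separately:
R gene: Rr × Rr → 1 RR, 2 Rr, 1 rr → 3 R_ : 1 rr (out of 4)
P gene: Pp × Pp → 1 PP, 2 Pp, 1 pp → 3 P_ : 1 pp (out of 4)
Genotype classes (out of 4 × 4 = 16): R_P_ = 3×3 = 9; R_pp = 3×1 = 3; rrP_ = 1×3 = 3; rrpp = 1×1 = 1
Apply the phenotype rules: R_P_ (9) → walnut; R_pp (3) → rose; rrP_ (3) → pea; rrpp (1) → single
Phenotype counts (out of 16): 9 walnut, 3 rose, 3 pea, 1 single
pea: 3 out of 16 → fraction 3/16
Expected count = 3/16 × 1200 = 225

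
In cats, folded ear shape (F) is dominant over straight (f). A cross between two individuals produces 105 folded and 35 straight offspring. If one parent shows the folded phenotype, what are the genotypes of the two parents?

Observed offspring: 105 folded, 35 straight
The observed ratio simplifies to 3:1. Straight (ff) offspring appear, so each parent must contribute one f allele. The parent stated to show folded carries F, so it is Ff. The other parent is then either Ff or ff: Ff × ff would give a 1:1 split, whereas Ff × Ff gives 3:1 — matching the data. So both parents are heterozygous (Ff × Ff).
Parent genotypes: Ff × Ff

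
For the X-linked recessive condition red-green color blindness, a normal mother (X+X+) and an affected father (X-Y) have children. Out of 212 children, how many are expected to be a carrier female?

Cross: X+X+ × X-Y
Offspring: 2 X+X-, 2 X+Y
Probability of a carrier female: 2/4 = 1/2
Expected count = 1/2 × 212 = 106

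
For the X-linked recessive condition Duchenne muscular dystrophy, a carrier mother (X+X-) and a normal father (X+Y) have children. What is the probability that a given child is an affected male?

Cross: X+X- × X+Y
Offspring: 1 X+X+, 1 X+Y, 1 X+X-, 1 X-Y
Probability of an affected male: 1/4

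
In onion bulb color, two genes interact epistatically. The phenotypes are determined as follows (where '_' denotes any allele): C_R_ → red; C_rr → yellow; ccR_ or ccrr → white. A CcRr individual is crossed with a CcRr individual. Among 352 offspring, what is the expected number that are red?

Cross: CcRr × CcRr — consider each gene separately:
C gene: Cc × Cc → 1 CC, 2 Cc, 1 cc → 3 C_ : 1 cc (out of 4)
R gene: Rr × Rr → 1 RR, 2 Rr, 1 rr → 3 R_ : 1 rr (out of 4)
Genotype classes (out of 4 × 4 = 16): C_R_ = 3×3 = 9; C_rr = 3×1 = 3; ccR_ = 1×3 = 3; ccrr = 1×1 = 1
Apply the phenotype rules: C_R_ (9) → red; C_rr (3) → yellow; ccR_ (3) + ccrr (1) → white
Phenotype counts (out of 16): 9 red, 3 yellow, 4 white
red: 9 out of 16 → fraction 9/16
Expected count = 9/16 × 352 = 198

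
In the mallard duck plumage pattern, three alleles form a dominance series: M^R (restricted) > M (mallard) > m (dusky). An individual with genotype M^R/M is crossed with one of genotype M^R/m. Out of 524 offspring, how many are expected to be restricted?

Cross: M^R/M × M^R/m
Allele dominance: M^R > M > m
Offspring genotypes: 1 M^R/M^R, 1 M^R/m, 1 M^R/M, 1 M/m
Phenotype counts: 3 restricted, 1 mallard
restricted: 3 out of 4 → fraction 3/4
Expected count = 3/4 × 524 = 393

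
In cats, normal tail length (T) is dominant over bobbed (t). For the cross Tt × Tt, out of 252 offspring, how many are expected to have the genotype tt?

Punnett square for Tt × Tt:
Offspring genotypes: 1 TT, 2 Tt, 1 tt
Total offspring: 4
Count with target: 1
Probability: 1/4
Expected count = 1/4 × 252 = 63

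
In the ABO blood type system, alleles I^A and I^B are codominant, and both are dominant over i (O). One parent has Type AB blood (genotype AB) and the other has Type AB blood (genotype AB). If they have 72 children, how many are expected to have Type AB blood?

Cross: AB × AB
Possible offspring genotypes: 1 AA, 2 AB, 1 BB
Blood type counts: 1 Type A, 2 Type AB, 1 Type B
Probability of Type AB: 2/4 = 1/2
Expected count = 1/2 × 72 = 36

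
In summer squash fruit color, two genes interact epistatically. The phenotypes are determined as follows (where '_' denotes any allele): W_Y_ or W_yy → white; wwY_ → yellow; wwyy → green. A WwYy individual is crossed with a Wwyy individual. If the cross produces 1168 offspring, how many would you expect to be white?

Cross: WwYy × Wwyy — consider each gene separately:
W gene: Ww × Ww → 1 WW, 2 Ww, 1 ww → 3 W_ : 1 ww (out of 4)
Y gene: Yy × yy → 2 Yy, 2 yy → 2 Y_ : 2 yy (out of 4)
Genotype classes (out of 4 × 4 = 16): W_Y_ = 3×2 = 6; W_yy = 3×2 = 6; wwY_ = 1×2 = 2; wwyy = 1×2 = 2
Apply the phenotype rules: W_Y_ (6) + W_yy (6) → white; wwY_ (2) → yellow; wwyy (2) → green
Phenotype counts (out of 16): 12 white, 2 yellow, 2 green
white: 12 out of 16 → fraction 3/4
Expected count = 3/4 × 1168 = 876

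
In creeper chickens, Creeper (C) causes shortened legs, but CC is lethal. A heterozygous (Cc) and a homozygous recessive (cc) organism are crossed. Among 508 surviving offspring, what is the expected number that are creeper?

Cross: Cc × cc
Punnett square offspring (before lethality): 2 Cc, 2 cc
No CC offspring are produced in this cross.
creeper: 2 out of 4 → fraction 1/2
Expected count = 1/2 × 508 = 254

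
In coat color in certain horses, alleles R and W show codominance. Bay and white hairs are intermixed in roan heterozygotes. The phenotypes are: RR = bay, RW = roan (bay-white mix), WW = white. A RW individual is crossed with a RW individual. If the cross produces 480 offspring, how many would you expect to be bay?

Punnett square for RW × RW:
Offspring genotypes: 1 RR, 2 RW, 1 WW
Phenotype counts: 1 bay, 2 roan (bay-white mix), 1 white
bay: 1 out of 4 → fraction 1/4
Expected count = 1/4 × 480 = 120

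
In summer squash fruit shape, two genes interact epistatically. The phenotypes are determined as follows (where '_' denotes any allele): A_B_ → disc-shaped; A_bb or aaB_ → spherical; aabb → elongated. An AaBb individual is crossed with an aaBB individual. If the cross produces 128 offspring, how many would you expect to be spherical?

Cross: AaBb × aaBB — consider each gene separately:
A gene: Aa × aa → 2 Aa, 2 aa → 2 A_ : 2 aa (out of 4)
B gene: Bb × BB → 2 BB, 2 Bb → 4 B_ (out of 4)
Genotype classes (out of 4 × 4 = 16): A_B_ = 2×4 = 8; aaB_ = 2×4 = 8
Apply the phenotype rules: A_B_ (8) → disc-shaped; aaB_ (8) → spherical
Phenotype counts (out of 16): 8 disc-shaped, 8 spherical
spherical: 8 out of 16 → fraction 1/2
Expected count = 1/2 × 128 = 64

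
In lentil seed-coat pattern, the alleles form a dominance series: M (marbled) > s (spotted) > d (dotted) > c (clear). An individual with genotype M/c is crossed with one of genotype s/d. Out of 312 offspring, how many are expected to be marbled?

Cross: M/c × s/d
Allele dominance: M > s > d > c
Offspring genotypes: 1 M/s, 1 M/d, 1 s/c, 1 d/c
Phenotype counts: 2 marbled, 1 spotted, 1 dotted
marbled: 2 out of 4 → fraction 1/2
Expected count = 1/2 × 312 = 156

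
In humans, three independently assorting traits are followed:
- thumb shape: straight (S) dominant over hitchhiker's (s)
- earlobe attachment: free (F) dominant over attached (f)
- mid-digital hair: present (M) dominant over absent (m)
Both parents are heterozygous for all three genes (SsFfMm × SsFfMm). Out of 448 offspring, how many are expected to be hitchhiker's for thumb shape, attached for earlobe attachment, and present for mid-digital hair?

Trihybrid cross: SsFfMm × SsFfMm
Each trait segregates independently with a 3:1 phenotypic ratio, so each gene contributes 3/4 (dominant) or 1/4 (recessive).
Target: hitchhiker's (thumb shape), attached (earlobe attachment), present (mid-digital hair)
Probability = product of independent per-trait probabilities
= 1/4 × 1/4 × 3/4 = 3/64
Expected count = 3/64 × 448 = 21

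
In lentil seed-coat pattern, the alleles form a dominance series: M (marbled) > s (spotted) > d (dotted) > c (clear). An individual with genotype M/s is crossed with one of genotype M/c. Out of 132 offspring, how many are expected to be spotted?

Cross: M/s × M/c
Allele dominance: M > s > d > c
Offspring genotypes: 1 M/M, 1 M/c, 1 M/s, 1 s/c
Phenotype counts: 3 marbled, 1 spotted
spotted: 1 out of 4 → fraction 1/4
Expected count = 1/4 × 132 = 33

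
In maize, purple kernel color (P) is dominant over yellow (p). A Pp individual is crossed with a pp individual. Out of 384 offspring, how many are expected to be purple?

Punnett square for Pp × pp:
Offspring genotypes: 2 Pp, 2 pp
purple: 2, yellow: 2
purple: 2 out of 4 → fraction 1/2
Expected count = 1/2 × 384 = 192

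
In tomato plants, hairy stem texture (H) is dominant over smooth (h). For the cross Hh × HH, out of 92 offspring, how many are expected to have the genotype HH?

Punnett square for Hh × HH:
Offspring genotypes: 2 HH, 2 Hh
Total offspring: 4
Count with target: 2
Probability: 2/4 = 1/2
Expected count = 1/2 × 92 = 46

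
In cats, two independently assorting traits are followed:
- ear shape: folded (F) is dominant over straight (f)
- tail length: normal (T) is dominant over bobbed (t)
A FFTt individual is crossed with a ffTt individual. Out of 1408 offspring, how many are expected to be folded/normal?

Dihybrid cross FFTt × ffTt — consider each gene separately:
ear shape: FF × ff → 4 Ff → 4 F_ (out of 4)
tail length: Tt × Tt → 1 TT, 2 Tt, 1 tt → 3 T_ : 1 tt (out of 4)
Combine (counts out of 4 × 4 = 16): folded/normal (F_T_) = 4×3 = 12; folded/bobbed (F_tt) = 4×1 = 4
Phenotype counts (out of 16): 12 folded/normal, 4 folded/bobbed
folded/normal: 12 out of 16 → fraction 3/4
Expected count = 3/4 × 1408 = 1056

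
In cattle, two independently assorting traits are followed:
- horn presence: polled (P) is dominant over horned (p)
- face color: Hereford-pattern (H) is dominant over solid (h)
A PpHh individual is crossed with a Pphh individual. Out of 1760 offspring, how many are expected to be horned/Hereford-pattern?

Dihybrid cross PpHh × Pphh — consider each gene separately:
horn presence: Pp × Pp → 1 PP, 2 Pp, 1 pp → 3 P_ : 1 pp (out of 4)
face color: Hh × hh → 2 Hh, 2 hh → 2 H_ : 2 hh (out of 4)
Combine (counts out of 4 × 4 = 16): polled/Hereford-pattern (P_H_) = 3×2 = 6; polled/solid (P_hh) = 3×2 = 6; horned/Hereford-pattern (ppH_) = 1×2 = 2; horned/solid (pphh) = 1×2 = 2
Phenotype counts (out of 16): 6 polled/Hereford-pattern, 6 polled/solid, 2 horned/Hereford-pattern, 2 horned/solid
horned/Hereford-pattern: 2 out of 16 → fraction 1/8
Expected count = 1/8 × 1760 = 220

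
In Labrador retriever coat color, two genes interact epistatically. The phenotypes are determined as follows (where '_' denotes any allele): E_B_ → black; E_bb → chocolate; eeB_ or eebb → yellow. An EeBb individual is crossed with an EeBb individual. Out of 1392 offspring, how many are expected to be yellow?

Cross: EeBb × EeBb — consider each gene separately:
E gene: Ee × Ee → 1 EE, 2 Ee, 1 ee → 3 E_ : 1 ee (out of 4)
B gene: Bb × Bb → 1 BB, 2 Bb, 1 bb → 3 B_ : 1 bb (out of 4)
Genotype classes (out of 4 × 4 = 16): E_B_ = 3×3 = 9; E_bb = 3×1 = 3; eeB_ = 1×3 = 3; eebb = 1×1 = 1
Apply the phenotype rules: E_B_ (9) → black; E_bb (3) → chocolate; eeB_ (3) + eebb (1) → yellow
Phenotype counts (out of 16): 9 black, 3 chocolate, 4 yellow
yellow: 4 out of 16 → fraction 1/4
Expected count = 1/4 × 1392 = 348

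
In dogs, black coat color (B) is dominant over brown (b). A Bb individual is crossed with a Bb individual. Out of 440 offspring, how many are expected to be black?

Punnett square for Bb × Bb:
Offspring genotypes: 1 BB, 2 Bb, 1 bb
black: 3, brown: 1
black: 3 out of 4 → fraction 3/4
Expected count = 3/4 × 440 = 330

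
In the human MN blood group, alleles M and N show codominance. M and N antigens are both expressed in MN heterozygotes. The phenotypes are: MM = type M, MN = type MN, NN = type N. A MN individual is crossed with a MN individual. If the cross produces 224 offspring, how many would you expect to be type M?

Punnett square for MN × MN:
Offspring genotypes: 1 MM, 2 MN, 1 NN
Phenotype counts: 1 type M, 2 type MN, 1 type N
type M: 1 out of 4 → fraction 1/4
Expected count = 1/4 × 224 = 56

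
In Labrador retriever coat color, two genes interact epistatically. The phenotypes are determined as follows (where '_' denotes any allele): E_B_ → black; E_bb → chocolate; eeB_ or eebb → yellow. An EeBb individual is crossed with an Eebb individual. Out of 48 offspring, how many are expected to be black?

Cross: EeBb × Eebb — consider each gene separately:
E gene: Ee × Ee → 1 EE, 2 Ee, 1 ee → 3 E_ : 1 ee (out of 4)
B gene: Bb × bb → 2 Bb, 2 bb → 2 B_ : 2 bb (out of 4)
Genotype classes (out of 4 × 4 = 16): E_B_ = 3×2 = 6; E_bb = 3×2 = 6; eeB_ = 1×2 = 2; eebb = 1×2 = 2
Apply the phenotype rules: E_B_ (6) → black; E_bb (6) → chocolate; eeB_ (2) + eebb (2) → yellow
Phenotype counts (out of 16): 6 black, 6 chocolate, 4 yellow
black: 6 out of 16 → fraction 3/8
Expected count = 3/8 × 48 = 18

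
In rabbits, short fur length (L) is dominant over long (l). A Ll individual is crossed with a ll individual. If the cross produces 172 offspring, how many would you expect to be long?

Punnett square for Ll × ll:
Offspring genotypes: 2 Ll, 2 ll
short: 2, long: 2
long: 2 out of 4 → fraction 1/2
Expected count = 1/2 × 172 = 86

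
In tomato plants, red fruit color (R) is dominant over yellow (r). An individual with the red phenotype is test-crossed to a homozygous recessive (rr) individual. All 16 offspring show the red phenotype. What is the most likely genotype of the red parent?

Test cross: ? × rr
All offspring are red.
If the unknown parent were heterozygous (Rr), about half of 16 offspring would be yellow; none are. The unknown parent is most likely homozygous dominant (RR).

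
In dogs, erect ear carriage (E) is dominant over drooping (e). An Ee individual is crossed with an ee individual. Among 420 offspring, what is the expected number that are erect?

Punnett square for Ee × ee:
Offspring genotypes: 2 Ee, 2 ee
erect: 2, drooping: 2
erect: 2 out of 4 → fraction 1/2
Expected count = 1/2 × 420 = 210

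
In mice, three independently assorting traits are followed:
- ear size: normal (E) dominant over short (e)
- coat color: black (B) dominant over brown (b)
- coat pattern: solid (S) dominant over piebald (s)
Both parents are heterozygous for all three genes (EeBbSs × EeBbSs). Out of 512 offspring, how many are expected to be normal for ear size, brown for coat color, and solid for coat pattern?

Trihybrid cross: EeBbSs × EeBbSs
Each trait segregates independently with a 3:1 phenotypic ratio, so each gene contributes 3/4 (dominant) or 1/4 (recessive).
Target: normal (ear size), brown (coat color), solid (coat pattern)
Probability = product of independent per-trait probabilities
= 3/4 × 1/4 × 3/4 = 9/64
Expected count = 9/64 × 512 = 72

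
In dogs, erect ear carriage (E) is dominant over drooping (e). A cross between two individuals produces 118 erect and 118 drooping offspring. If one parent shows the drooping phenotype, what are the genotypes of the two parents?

Observed offspring: 118 erect, 118 drooping
The observed ratio simplifies to 1:1. One parent shows drooping, so its genotype must be ee. A 1:1 offspring split requires the other parent to be heterozygous (Ee).
Parent genotypes: ee × Ee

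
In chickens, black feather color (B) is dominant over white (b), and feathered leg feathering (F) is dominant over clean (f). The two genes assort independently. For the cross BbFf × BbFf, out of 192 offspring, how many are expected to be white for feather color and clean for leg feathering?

Dihybrid cross BbFf × BbFf — consider each gene separately:
feather color: Bb × Bb → 1 BB, 2 Bb, 1 bb → 3 B_ : 1 bb (out of 4)
leg feathering: Ff × Ff → 1 FF, 2 Ff, 1 ff → 3 F_ : 1 ff (out of 4)
Looking for: white (bb) and clean (ff)
P(white) = 1/4, P(clean) = 1/4
P(both) = 1/4 × 1/4 = 1/16
Expected count = 1/16 × 192 = 12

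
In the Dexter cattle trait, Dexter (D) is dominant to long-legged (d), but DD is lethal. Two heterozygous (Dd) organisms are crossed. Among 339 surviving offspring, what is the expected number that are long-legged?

Cross: Dd × Dd
Punnett square offspring (before lethality): 1 DD, 2 Dd, 1 dd
The DD genotype is lethal (embryos die); surviving offspring: 2 Dd, 1 dd
long-legged: 1 out of 3 → fraction 1/3
Expected count = 1/3 × 339 = 113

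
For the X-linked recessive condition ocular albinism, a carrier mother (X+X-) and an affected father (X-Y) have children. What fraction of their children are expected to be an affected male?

Cross: X+X- × X-Y
Offspring: 1 X+X-, 1 X+Y, 1 X-X-, 1 X-Y
Probability of an affected male: 1/4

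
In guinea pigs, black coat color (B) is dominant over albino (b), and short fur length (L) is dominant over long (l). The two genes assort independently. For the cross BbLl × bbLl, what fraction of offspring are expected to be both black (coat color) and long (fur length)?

Dihybrid cross BbLl × bbLl — consider each gene separately:
coat color: Bb × bb → 2 Bb, 2 bb → 2 B_ : 2 bb (out of 4)
fur length: Ll × Ll → 1 LL, 2 Ll, 1 ll → 3 L_ : 1 ll (out of 4)
Looking for: black (B_) and long (ll)
P(black) = 2/4, P(long) = 1/4
P(both) = 2/4 × 1/4 = 2/16 = 1/8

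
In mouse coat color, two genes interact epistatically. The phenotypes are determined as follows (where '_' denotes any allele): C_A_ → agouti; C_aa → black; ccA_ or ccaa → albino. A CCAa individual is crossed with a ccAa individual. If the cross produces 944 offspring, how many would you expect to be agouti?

Cross: CCAa × ccAa — consider each gene separately:
C gene: CC × cc → 4 Cc → 4 C_ (out of 4)
A gene: Aa × Aa → 1 AA, 2 Aa, 1 aa → 3 A_ : 1 aa (out of 4)
Genotype classes (out of 4 × 4 = 16): C_A_ = 4×3 = 12; C_aa = 4×1 = 4
Apply the phenotype rules: C_A_ (12) → agouti; C_aa (4) → black
Phenotype counts (out of 16): 12 agouti, 4 black
agouti: 12 out of 16 → fraction 3/4
Expected count = 3/4 × 944 = 708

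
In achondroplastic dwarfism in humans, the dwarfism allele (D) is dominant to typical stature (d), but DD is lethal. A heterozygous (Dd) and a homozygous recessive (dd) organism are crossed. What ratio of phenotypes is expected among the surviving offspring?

Cross: Dd × dd
Punnett square offspring (before lethality): 2 Dd, 2 dd
No DD offspring are produced in this cross.
Ratio: 1 achondroplastic dwarf : 1 typical stature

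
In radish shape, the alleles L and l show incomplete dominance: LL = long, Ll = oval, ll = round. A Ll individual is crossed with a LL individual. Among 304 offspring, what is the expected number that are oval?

Punnett square for Ll × LL:
Offspring genotypes: 2 LL, 2 Ll
Phenotype counts: 2 long, 2 oval
oval: 2 out of 4 → fraction 1/2
Expected count = 1/2 × 304 = 152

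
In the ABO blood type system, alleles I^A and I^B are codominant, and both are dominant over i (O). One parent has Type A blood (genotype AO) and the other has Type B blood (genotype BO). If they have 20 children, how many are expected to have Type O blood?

Cross: AO × BO
Possible offspring genotypes: 1 AB, 1 AO, 1 BO, 1 OO
Blood type counts: 1 Type AB, 1 Type A, 1 Type B, 1 Type O
Probability of Type O: 1/4
Expected count = 1/4 × 20 = 5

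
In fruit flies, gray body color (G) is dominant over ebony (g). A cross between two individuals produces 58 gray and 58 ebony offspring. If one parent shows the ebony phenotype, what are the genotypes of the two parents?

Observed offspring: 58 gray, 58 ebony
The observed ratio simplifies to 1:1. One parent shows ebony, so its genotype must be gg. A 1:1 offspring split requires the other parent to be heterozygous (Gg).
Parent genotypes: gg × Gg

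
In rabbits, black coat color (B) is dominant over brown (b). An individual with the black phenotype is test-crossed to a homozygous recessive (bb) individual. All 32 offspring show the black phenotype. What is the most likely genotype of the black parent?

Test cross: ? × bb
All offspring are black.
If the unknown parent were heterozygous (Bb), about half of 32 offspring would be brown; none are. The unknown parent is most likely homozygous dominant (BB).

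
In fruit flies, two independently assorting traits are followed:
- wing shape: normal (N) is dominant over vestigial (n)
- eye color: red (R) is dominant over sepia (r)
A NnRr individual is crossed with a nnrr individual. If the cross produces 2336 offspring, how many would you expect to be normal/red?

Dihybrid cross NnRr × nnrr — consider each gene separately:
wing shape: Nn × nn → 2 Nn, 2 nn → 2 N_ : 2 nn (out of 4)
eye color: Rr × rr → 2 Rr, 2 rr → 2 R_ : 2 rr (out of 4)
Combine (counts out of 4 × 4 = 16): normal/red (N_R_) = 2×2 = 4; normal/sepia (N_rr) = 2×2 = 4; vestigial/red (nnR_) = 2×2 = 4; vestigial/sepia (nnrr) = 2×2 = 4
Phenotype counts (out of 16): 4 normal/red, 4 normal/sepia, 4 vestigial/red, 4 vestigial/sepia
normal/red: 4 out of 16 → fraction 1/4
Expected count = 1/4 × 2336 = 584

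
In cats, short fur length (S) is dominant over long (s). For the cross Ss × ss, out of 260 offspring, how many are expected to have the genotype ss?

Punnett square for Ss × ss:
Offspring genotypes: 2 Ss, 2 ss
Total offspring: 4
Count with target: 2
Probability: 2/4 = 1/2
Expected count = 1/2 × 260 = 130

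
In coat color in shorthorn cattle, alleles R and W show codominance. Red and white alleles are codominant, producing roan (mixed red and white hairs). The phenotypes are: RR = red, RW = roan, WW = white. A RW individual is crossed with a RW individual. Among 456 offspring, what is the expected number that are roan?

Punnett square for RW × RW:
Offspring genotypes: 1 RR, 2 RW, 1 WW
Phenotype counts: 1 red, 2 roan, 1 white
roan: 2 out of 4 → fraction 1/2
Expected count = 1/2 × 456 = 228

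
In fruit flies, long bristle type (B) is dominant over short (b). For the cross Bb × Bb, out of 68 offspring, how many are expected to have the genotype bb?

Punnett square for Bb × Bb:
Offspring genotypes: 1 BB, 2 Bb, 1 bb
Total offspring: 4
Count with target: 1
Probability: 1/4
Expected count = 1/4 × 68 = 17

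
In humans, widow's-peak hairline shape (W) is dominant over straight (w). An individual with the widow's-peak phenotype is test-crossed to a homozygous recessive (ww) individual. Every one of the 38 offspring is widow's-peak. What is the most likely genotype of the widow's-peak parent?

Test cross: ? × ww
All offspring are widow's-peak.
If the unknown parent were heterozygous (Ww), about half of 38 offspring would be straight; none are. The unknown parent is most likely homozygous dominant (WW).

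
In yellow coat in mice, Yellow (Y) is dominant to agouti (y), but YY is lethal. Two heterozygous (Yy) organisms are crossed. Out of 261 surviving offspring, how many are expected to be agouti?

Cross: Yy × Yy
Punnett square offspring (before lethality): 1 YY, 2 Yy, 1 yy
The YY genotype is lethal (embryos die); surviving offspring: 2 Yy, 1 yy
agouti: 1 out of 3 → fraction 1/3
Expected count = 1/3 × 261 = 87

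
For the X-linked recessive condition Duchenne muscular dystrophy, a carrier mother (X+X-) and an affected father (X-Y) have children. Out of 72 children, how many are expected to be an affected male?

Cross: X+X- × X-Y
Offspring: 1 X+X-, 1 X+Y, 1 X-X-, 1 X-Y
Probability of an affected male: 1/4
Expected count = 1/4 × 72 = 18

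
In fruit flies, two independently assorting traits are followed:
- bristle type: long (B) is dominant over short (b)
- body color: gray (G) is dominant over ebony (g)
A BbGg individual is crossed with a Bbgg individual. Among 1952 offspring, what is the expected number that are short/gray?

Dihybrid cross BbGg × Bbgg — consider each gene separately:
bristle type: Bb × Bb → 1 BB, 2 Bb, 1 bb → 3 B_ : 1 bb (out of 4)
body color: Gg × gg → 2 Gg, 2 gg → 2 G_ : 2 gg (out of 4)
Combine (counts out of 4 × 4 = 16): long/gray (B_G_) = 3×2 = 6; long/ebony (B_gg) = 3×2 = 6; short/gray (bbG_) = 1×2 = 2; short/ebony (bbgg) = 1×2 = 2
Phenotype counts (out of 16): 6 long/gray, 6 long/ebony, 2 short/gray, 2 short/ebony
short/gray: 2 out of 16 → fraction 1/8
Expected count = 1/8 × 1952 = 244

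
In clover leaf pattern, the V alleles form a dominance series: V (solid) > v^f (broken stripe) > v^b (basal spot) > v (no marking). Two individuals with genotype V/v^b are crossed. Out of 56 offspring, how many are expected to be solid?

Cross: V/v^b × V/v^b
Allele dominance: V > v^f > v^b > v
Offspring genotypes: 1 V/V, 2 V/v^b, 1 v^b/v^b
Phenotype counts: 3 solid, 1 basal spot
solid: 3 out of 4 → fraction 3/4
Expected count = 3/4 × 56 = 42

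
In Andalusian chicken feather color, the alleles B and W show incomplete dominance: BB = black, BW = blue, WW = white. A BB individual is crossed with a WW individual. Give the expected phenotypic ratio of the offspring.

Punnett square for BB × WW:
Offspring genotypes: 4 BW
Phenotype counts: 4 blue
Ratio: all blue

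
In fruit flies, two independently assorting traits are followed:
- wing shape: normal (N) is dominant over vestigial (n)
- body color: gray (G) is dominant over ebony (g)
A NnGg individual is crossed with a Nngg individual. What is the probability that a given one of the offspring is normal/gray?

Dihybrid cross NnGg × Nngg — consider each gene separately:
wing shape: Nn × Nn → 1 NN, 2 Nn, 1 nn → 3 N_ : 1 nn (out of 4)
body color: Gg × gg → 2 Gg, 2 gg → 2 G_ : 2 gg (out of 4)
Combine (counts out of 4 × 4 = 16): normal/gray (N_G_) = 3×2 = 6; normal/ebony (N_gg) = 3×2 = 6; vestigial/gray (nnG_) = 1×2 = 2; vestigial/ebony (nngg) = 1×2 = 2
Phenotype counts (out of 16): 6 normal/gray, 6 normal/ebony, 2 vestigial/gray, 2 vestigial/ebony
normal/gray: 6 out of 16
Probability: 6/16 = 3/8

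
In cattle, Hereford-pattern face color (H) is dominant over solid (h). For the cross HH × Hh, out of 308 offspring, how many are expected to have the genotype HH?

Punnett square for HH × Hh:
Offspring genotypes: 2 HH, 2 Hh
Total offspring: 4
Count with target: 2
Probability: 2/4 = 1/2
Expected count = 1/2 × 308 = 154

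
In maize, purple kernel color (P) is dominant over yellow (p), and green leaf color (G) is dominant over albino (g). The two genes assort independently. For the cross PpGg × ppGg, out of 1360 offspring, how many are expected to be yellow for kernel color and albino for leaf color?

Dihybrid cross PpGg × ppGg — consider each gene separately:
kernel color: Pp × pp → 2 Pp, 2 pp → 2 P_ : 2 pp (out of 4)
leaf color: Gg × Gg → 1 GG, 2 Gg, 1 gg → 3 G_ : 1 gg (out of 4)
Looking for: yellow (pp) and albino (gg)
P(yellow) = 2/4, P(albino) = 1/4
P(both) = 2/4 × 1/4 = 2/16 = 1/8
Expected count = 1/8 × 1360 = 170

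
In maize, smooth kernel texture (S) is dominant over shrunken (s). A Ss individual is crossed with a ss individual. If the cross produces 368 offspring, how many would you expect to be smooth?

Punnett square for Ss × ss:
Offspring genotypes: 2 Ss, 2 ss
smooth: 2, shrunken: 2
smooth: 2 out of 4 → fraction 1/2
Expected count = 1/2 × 368 = 184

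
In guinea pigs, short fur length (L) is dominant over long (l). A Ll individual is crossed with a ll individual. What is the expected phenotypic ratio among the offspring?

Punnett square for Ll × ll:
Offspring genotypes: 2 Ll, 2 ll
short: 2, long: 2
Ratio: 1:1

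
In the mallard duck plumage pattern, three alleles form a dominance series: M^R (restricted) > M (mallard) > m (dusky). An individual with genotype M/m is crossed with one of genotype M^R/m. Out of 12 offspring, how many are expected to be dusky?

Cross: M/m × M^R/m
Allele dominance: M^R > M > m
Offspring genotypes: 1 M^R/M, 1 M/m, 1 M^R/m, 1 m/m
Phenotype counts: 2 restricted, 1 mallard, 1 dusky
dusky: 1 out of 4 → fraction 1/4
Expected count = 1/4 × 12 = 3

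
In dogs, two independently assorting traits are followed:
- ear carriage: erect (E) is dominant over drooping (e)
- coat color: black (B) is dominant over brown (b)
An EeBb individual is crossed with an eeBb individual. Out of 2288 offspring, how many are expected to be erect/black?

Dihybrid cross EeBb × eeBb — consider each gene separately:
ear carriage: Ee × ee → 2 Ee, 2 ee → 2 E_ : 2 ee (out of 4)
coat color: Bb × Bb → 1 BB, 2 Bb, 1 bb → 3 B_ : 1 bb (out of 4)
Combine (counts out of 4 × 4 = 16): erect/black (E_B_) = 2×3 = 6; erect/brown (E_bb) = 2×1 = 2; drooping/black (eeB_) = 2×3 = 6; drooping/brown (eebb) = 2×1 = 2
Phenotype counts (out of 16): 6 erect/black, 2 erect/brown, 6 drooping/black, 2 drooping/brown
erect/black: 6 out of 16 → fraction 3/8
Expected count = 3/8 × 2288 = 858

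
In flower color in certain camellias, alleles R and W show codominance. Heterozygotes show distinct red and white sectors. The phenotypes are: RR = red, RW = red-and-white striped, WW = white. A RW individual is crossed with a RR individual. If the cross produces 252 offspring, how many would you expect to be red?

Punnett square for RW × RR:
Offspring genotypes: 2 RR, 2 RW
Phenotype counts: 2 red, 2 red-and-white striped
red: 2 out of 4 → fraction 1/2
Expected count = 1/2 × 252 = 126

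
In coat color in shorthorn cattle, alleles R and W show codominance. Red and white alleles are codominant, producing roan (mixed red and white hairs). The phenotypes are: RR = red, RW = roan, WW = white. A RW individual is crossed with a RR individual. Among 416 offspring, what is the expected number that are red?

Punnett square for RW × RR:
Offspring genotypes: 2 RR, 2 RW
Phenotype counts: 2 red, 2 roan
red: 2 out of 4 → fraction 1/2
Expected count = 1/2 × 416 = 208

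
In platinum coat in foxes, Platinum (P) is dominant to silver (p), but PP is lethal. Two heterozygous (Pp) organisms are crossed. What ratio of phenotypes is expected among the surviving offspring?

Cross: Pp × Pp
Punnett square offspring (before lethality): 1 PP, 2 Pp, 1 pp
The PP genotype is lethal (embryos die); surviving offspring: 2 Pp, 1 pp
Ratio: 2 platinum : 1 silver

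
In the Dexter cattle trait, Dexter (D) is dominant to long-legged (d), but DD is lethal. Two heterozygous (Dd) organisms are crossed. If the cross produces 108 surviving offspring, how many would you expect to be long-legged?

Cross: Dd × Dd
Punnett square offspring (before lethality): 1 DD, 2 Dd, 1 dd
The DD genotype is lethal (embryos die); surviving offspring: 2 Dd, 1 dd
long-legged: 1 out of 3 → fraction 1/3
Expected count = 1/3 × 108 = 36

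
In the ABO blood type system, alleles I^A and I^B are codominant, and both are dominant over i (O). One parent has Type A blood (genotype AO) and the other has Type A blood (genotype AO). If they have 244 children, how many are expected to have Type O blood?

Cross: AO × AO
Possible offspring genotypes: 1 AA, 2 AO, 1 OO
Blood type counts: 3 Type A, 1 Type O
Probability of Type O: 1/4
Expected count = 1/4 × 244 = 61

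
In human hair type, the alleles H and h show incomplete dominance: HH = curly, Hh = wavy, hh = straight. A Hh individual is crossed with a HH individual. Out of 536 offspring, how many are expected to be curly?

Punnett square for Hh × HH:
Offspring genotypes: 2 HH, 2 Hh
Phenotype counts: 2 curly, 2 wavy
curly: 2 out of 4 → fraction 1/2
Expected count = 1/2 × 536 = 268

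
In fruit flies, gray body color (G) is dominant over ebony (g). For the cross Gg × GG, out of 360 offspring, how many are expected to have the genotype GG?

Punnett square for Gg × GG:
Offspring genotypes: 2 GG, 2 Gg
Total offspring: 4
Count with target: 2
Probability: 2/4 = 1/2
Expected count = 1/2 × 360 = 180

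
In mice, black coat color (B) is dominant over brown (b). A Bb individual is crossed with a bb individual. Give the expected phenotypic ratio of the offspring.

Punnett square for Bb × bb:
Offspring genotypes: 2 Bb, 2 bb
black: 2, brown: 2
Ratio: 1:1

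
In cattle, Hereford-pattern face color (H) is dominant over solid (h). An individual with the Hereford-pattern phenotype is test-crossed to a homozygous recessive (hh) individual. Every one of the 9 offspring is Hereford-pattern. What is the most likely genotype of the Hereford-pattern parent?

Test cross: ? × hh
All offspring are Hereford-pattern.
If the unknown parent were heterozygous (Hh), about half of 9 offspring would be solid; none are. The unknown parent is most likely homozygous dominant (HH).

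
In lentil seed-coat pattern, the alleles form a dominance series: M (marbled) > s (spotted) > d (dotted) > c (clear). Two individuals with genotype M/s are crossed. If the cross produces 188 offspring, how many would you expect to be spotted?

Cross: M/s × M/s
Allele dominance: M > s > d > c
Offspring genotypes: 1 M/M, 2 M/s, 1 s/s
Phenotype counts: 3 marbled, 1 spotted
spotted: 1 out of 4 → fraction 1/4
Expected count = 1/4 × 188 = 47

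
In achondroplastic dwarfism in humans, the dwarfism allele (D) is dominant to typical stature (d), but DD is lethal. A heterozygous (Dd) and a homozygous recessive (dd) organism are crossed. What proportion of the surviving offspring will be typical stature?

Cross: Dd × dd
Punnett square offspring (before lethality): 2 Dd, 2 dd
No DD offspring are produced in this cross.
typical stature: 2 out of 4
Probability: 2/4 = 1/2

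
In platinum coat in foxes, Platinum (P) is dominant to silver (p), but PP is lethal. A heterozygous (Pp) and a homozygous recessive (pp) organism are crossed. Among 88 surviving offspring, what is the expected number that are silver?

Cross: Pp × pp
Punnett square offspring (before lethality): 2 Pp, 2 pp
No PP offspring are produced in this cross.
silver: 2 out of 4 → fraction 1/2
Expected count = 1/2 × 88 = 44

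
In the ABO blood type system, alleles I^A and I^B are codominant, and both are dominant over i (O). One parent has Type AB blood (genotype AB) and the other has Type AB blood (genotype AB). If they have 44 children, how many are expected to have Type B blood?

Cross: AB × AB
Possible offspring genotypes: 1 AA, 2 AB, 1 BB
Blood type counts: 1 Type A, 2 Type AB, 1 Type B
Probability of Type B: 1/4
Expected count = 1/4 × 44 = 11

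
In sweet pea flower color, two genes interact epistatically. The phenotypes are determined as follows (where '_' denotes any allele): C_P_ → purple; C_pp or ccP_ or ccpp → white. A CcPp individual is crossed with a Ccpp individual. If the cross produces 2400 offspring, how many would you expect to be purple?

Cross: CcPp × Ccpp — consider each gene separately:
C gene: Cc × Cc → 1 CC, 2 Cc, 1 cc → 3 C_ : 1 cc (out of 4)
P gene: Pp × pp → 2 Pp, 2 pp → 2 P_ : 2 pp (out of 4)
Genotype classes (out of 4 × 4 = 16): C_P_ = 3×2 = 6; C_pp = 3×2 = 6; ccP_ = 1×2 = 2; ccpp = 1×2 = 2
Apply the phenotype rules: C_P_ (6) → purple; C_pp (6) + ccP_ (2) + ccpp (2) → white
Phenotype counts (out of 16): 6 purple, 10 white
purple: 6 out of 16 → fraction 3/8
Expected count = 3/8 × 2400 = 900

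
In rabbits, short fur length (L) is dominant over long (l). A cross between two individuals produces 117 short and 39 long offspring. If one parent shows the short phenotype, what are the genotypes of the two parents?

Observed offspring: 117 short, 39 long
The observed ratio simplifies to 3:1. Long (ll) offspring appear, so each parent must contribute one l allele. The parent stated to show short carries L, so it is Ll. The other parent is then either Ll or ll: Ll × ll would give a 1:1 split, whereas Ll × Ll gives 3:1 — matching the data. So both parents are heterozygous (Ll × Ll).
Parent genotypes: Ll × Ll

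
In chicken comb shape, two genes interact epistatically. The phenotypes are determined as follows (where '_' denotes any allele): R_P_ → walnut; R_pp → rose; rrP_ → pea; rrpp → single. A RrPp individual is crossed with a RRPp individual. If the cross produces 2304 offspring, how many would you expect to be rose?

Cross: RrPp × RRPp — consider each gene separately:
R gene: Rr × RR → 2 RR, 2 Rr → 4 R_ (out of 4)
P gene: Pp × Pp → 1 PP, 2 Pp, 1 pp → 3 P_ : 1 pp (out of 4)
Genotype classes (out of 4 × 4 = 16): R_P_ = 4×3 = 12; R_pp = 4×1 = 4
Apply the phenotype rules: R_P_ (12) → walnut; R_pp (4) → rose
Phenotype counts (out of 16): 12 walnut, 4 rose
rose: 4 out of 16 → fraction 1/4
Expected count = 1/4 × 2304 = 576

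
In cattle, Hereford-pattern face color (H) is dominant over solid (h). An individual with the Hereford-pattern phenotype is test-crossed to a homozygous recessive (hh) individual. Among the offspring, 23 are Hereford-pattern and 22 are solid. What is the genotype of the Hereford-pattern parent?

Test cross: ? × hh
Offspring: 23 Hereford-pattern, 22 solid — approximately 1:1.
A 1:1 ratio in a test cross indicates the unknown parent is heterozygous (Hh).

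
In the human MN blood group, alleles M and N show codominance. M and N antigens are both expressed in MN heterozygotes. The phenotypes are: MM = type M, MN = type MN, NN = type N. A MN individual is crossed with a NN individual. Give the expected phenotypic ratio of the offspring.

Punnett square for MN × NN:
Offspring genotypes: 2 MN, 2 NN
Phenotype counts: 2 type MN, 2 type N
Ratio: 1 type MN : 1 type N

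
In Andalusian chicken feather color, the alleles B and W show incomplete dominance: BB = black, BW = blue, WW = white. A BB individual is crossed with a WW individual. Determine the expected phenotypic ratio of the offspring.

Punnett square for BB × WW:
Offspring genotypes: 4 BW
Phenotype counts: 4 blue
Ratio: all blue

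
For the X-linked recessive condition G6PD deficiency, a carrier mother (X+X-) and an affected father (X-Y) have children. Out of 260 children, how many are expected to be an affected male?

Cross: X+X- × X-Y
Offspring: 1 X+X-, 1 X+Y, 1 X-X-, 1 X-Y
Probability of an affected male: 1/4
Expected count = 1/4 × 260 = 65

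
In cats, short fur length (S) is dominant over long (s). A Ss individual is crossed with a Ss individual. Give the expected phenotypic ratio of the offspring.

Punnett square for Ss × Ss:
Offspring genotypes: 1 SS, 2 Ss, 1 ss
short: 3, long: 1
Ratio: 3:1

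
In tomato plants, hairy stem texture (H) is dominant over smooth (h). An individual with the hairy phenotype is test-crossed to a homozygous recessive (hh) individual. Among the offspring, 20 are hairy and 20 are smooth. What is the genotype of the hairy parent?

Test cross: ? × hh
Offspring: 20 hairy, 20 smooth — approximately 1:1.
A 1:1 ratio in a test cross indicates the unknown parent is heterozygous (Hh).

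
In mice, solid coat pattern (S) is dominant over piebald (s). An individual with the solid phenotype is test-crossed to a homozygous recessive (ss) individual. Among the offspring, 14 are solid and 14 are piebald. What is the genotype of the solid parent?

Test cross: ? × ss
Offspring: 14 solid, 14 piebald — approximately 1:1.
A 1:1 ratio in a test cross indicates the unknown parent is heterozygous (Ss).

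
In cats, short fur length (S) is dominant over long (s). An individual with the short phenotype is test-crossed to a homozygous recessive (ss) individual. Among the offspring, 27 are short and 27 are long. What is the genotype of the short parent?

Test cross: ? × ss
Offspring: 27 short, 27 long — approximately 1:1.
A 1:1 ratio in a test cross indicates the unknown parent is heterozygous (Ss).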